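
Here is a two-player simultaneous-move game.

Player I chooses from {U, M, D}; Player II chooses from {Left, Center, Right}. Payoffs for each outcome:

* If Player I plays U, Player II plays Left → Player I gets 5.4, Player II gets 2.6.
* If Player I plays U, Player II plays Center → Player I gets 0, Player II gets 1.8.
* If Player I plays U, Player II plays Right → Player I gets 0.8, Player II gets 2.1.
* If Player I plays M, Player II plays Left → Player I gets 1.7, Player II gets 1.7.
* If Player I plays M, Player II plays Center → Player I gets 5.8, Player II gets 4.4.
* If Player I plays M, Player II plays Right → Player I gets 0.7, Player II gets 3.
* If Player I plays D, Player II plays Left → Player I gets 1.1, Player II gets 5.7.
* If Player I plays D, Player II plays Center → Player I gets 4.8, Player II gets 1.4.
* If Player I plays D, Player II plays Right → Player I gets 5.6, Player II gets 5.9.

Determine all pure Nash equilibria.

Player I against Left: payoffs 5.4, 1.7, 1.1 → best response U.
Player I against Center: payoffs 0, 5.8, 4.8 → best response M.
Player I against Right: payoffs 0.8, 0.7, 5.6 → best response D.
Player II against U: payoffs 2.6, 1.8, 2.1 → best response Left.
Player II against M: payoffs 1.7, 4.4, 3 → best response Center.
Player II against D: payoffs 5.7, 1.4, 5.9 → best response Right.
Mutual best responses: (U, Left); (M, Center); (D, Right).

Pure-strategy Nash equilibria: (U, Left) and (M, Center) and (D, Right)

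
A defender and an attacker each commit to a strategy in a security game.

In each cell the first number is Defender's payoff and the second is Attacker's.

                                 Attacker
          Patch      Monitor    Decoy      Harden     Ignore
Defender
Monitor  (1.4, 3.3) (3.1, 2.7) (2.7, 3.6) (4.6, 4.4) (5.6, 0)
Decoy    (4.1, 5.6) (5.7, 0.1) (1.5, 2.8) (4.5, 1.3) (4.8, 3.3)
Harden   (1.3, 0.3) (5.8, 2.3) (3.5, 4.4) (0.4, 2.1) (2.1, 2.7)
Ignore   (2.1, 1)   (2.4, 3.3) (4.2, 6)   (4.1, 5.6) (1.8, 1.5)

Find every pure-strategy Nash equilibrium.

Pure-strategy Nash equilibria: (Monitor, Harden), (Decoy, Patch), (Ignore, Decoy)

For each player, find the best response to each opponent profile; mutual best responses are the pure NE.
Defender against Patch: payoffs 1.4, 4.1, 1.3, 2.1 → best response Decoy.
Defender against Monitor: payoffs 3.1, 5.7, 5.8, 2.4 → best response Harden.
Defender against Decoy: payoffs 2.7, 1.5, 3.5, 4.2 → best response Ignore.
Defender against Harden: payoffs 4.6, 4.5, 0.4, 4.1 → best response Monitor.
Defender against Ignore: payoffs 5.6, 4.8, 2.1, 1.8 → best response Monitor.
Attacker against Monitor: payoffs 3.3, 2.7, 3.6, 4.4, 0 → best response Harden.
Attacker against Decoy: payoffs 5.6, 0.1, 2.8, 1.3, 3.3 → best response Patch.
Attacker against Harden: payoffs 0.3, 2.3, 4.4, 2.1, 2.7 → best response Decoy.
Attacker against Ignore: payoffs 1, 3.3, 6, 5.6, 1.5 → best response Decoy.
Mutual best responses: (Monitor, Harden); (Decoy, Patch); (Ignore, Decoy).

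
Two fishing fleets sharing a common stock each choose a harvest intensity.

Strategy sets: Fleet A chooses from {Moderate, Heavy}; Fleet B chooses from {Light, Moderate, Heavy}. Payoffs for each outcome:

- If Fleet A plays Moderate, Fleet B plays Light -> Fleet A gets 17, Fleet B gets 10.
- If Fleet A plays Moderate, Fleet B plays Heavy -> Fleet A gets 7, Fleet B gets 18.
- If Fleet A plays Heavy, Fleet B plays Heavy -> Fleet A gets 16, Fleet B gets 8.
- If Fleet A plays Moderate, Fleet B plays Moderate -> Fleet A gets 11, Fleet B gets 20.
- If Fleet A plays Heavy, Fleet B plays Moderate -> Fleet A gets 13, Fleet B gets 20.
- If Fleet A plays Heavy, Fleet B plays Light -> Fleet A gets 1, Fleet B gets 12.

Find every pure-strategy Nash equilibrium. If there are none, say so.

(Heavy, Moderate)

For each strategy profile, look for a profitable unilateral deviation.
(Moderate, Light): Fleet B can switch to Moderate (10 → 20). Not NE.
(Moderate, Moderate): Fleet A can switch to Heavy (11 → 13). Not NE.
(Moderate, Heavy): Fleet A can switch to Heavy (7 → 16). Not NE.
(Heavy, Light): Fleet A can switch to Moderate (1 → 17). Not NE.
(Heavy, Moderate): Fleet A gets 13, best alternative 11; Fleet B gets 20, best alternative 12. No profitable deviation — NE.
(Heavy, Heavy): Fleet B can switch to Light (8 → 12). Not NE.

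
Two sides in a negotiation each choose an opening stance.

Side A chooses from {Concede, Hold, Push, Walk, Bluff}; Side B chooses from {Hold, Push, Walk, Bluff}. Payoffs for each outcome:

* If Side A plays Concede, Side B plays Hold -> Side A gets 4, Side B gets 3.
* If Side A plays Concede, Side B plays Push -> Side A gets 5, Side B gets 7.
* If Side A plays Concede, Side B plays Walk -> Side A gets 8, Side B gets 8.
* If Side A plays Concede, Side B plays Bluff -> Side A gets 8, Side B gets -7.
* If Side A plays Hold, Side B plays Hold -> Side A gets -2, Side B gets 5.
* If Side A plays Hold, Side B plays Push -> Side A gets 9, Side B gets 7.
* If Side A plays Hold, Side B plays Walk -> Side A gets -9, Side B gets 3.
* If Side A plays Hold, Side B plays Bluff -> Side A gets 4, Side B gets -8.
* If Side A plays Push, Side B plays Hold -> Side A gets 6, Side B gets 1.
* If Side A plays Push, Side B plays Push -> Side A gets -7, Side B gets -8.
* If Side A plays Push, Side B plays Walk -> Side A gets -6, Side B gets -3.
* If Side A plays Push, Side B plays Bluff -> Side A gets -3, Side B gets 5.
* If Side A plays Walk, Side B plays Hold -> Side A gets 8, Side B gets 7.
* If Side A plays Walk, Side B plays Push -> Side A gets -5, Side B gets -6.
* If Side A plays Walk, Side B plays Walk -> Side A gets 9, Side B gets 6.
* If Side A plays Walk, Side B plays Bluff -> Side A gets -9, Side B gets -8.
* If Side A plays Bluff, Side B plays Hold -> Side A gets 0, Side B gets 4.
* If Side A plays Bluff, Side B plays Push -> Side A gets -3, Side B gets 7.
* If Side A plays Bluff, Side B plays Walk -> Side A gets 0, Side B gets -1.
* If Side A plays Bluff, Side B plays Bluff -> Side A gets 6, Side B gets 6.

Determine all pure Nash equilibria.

The pure Nash equilibria are (Hold, Push), (Walk, Hold).

(Concede, Hold): Side A can switch to Push (4 → 6). Not NE.
(Concede, Push): Side A can switch to Hold (5 → 9). Not NE.
(Concede, Walk): Side A can switch to Walk (8 → 9). Not NE.
(Concede, Bluff): Side B can switch to Hold (-7 → 3). Not NE.
(Hold, Hold): Side A can switch to Concede (-2 → 4). Not NE.
(Hold, Push): Side A gets 9, best alternative 5; Side B gets 7, best alternative 5. No profitable deviation — NE.
(Hold, Walk): Side A can switch to Concede (-9 → 8). Not NE.
(Hold, Bluff): Side A can switch to Concede (4 → 8). Not NE.
(Push, Hold): Side A can switch to Walk (6 → 8). Not NE.
(Walk, Hold): Side A gets 8, best alternative 6; Side B gets 7, best alternative 6. No profitable deviation — NE.
(The remaining 10 profiles each have a profitable deviation by the same check.)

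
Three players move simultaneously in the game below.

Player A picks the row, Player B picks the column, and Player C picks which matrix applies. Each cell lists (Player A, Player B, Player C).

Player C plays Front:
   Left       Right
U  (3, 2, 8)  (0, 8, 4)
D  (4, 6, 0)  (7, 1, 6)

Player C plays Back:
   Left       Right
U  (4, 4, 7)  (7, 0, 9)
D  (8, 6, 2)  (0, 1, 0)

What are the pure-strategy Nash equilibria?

Pure NE: (D, Left, Back)

(U, Left, Front): Player A can switch to D (3 → 4). Not NE.
(U, Left, Back): Player A can switch to D (4 → 8). Not NE.
(U, Right, Front): Player A can switch to D (0 → 7). Not NE.
(U, Right, Back): Player B can switch to Left (0 → 4). Not NE.
(D, Left, Front): Player C can switch to Back (0 → 2). Not NE.
(D, Left, Back): Player A gets 8, best alternative 4; Player B gets 6, best alternative 1; Player C gets 2, best alternative 0. No profitable deviation — NE.
(D, Right, Front): Player B can switch to Left (1 → 6). Not NE.
(D, Right, Back): Player A can switch to U (0 → 7). Not NE.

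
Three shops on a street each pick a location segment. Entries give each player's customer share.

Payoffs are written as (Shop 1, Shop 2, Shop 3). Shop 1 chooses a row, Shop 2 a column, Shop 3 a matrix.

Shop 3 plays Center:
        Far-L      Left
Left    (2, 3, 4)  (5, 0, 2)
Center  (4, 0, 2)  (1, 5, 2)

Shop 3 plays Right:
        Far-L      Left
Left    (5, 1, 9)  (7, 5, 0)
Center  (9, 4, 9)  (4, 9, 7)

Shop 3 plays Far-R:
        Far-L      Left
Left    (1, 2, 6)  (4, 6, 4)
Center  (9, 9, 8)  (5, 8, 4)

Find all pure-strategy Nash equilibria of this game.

No pure-strategy Nash equilibrium.

(Left, Far-L, Center): Shop 1 can switch to Center (2 → 4). Not NE.
(Left, Far-L, Right): Shop 1 can switch to Center (5 → 9). Not NE.
(Left, Far-L, Far-R): Shop 1 can switch to Center (1 → 9). Not NE.
(Left, Left, Center): Shop 2 can switch to Far-L (0 → 3). Not NE.
(Left, Left, Right): Shop 3 can switch to Center (0 → 2). Not NE.
(Left, Left, Far-R): Shop 1 can switch to Center (4 → 5). Not NE.
(Center, Far-L, Center): Shop 2 can switch to Left (0 → 5). Not NE.
(Center, Far-L, Right): Shop 2 can switch to Left (4 → 9). Not NE.
(The remaining 4 profiles each have a profitable deviation by the same check.)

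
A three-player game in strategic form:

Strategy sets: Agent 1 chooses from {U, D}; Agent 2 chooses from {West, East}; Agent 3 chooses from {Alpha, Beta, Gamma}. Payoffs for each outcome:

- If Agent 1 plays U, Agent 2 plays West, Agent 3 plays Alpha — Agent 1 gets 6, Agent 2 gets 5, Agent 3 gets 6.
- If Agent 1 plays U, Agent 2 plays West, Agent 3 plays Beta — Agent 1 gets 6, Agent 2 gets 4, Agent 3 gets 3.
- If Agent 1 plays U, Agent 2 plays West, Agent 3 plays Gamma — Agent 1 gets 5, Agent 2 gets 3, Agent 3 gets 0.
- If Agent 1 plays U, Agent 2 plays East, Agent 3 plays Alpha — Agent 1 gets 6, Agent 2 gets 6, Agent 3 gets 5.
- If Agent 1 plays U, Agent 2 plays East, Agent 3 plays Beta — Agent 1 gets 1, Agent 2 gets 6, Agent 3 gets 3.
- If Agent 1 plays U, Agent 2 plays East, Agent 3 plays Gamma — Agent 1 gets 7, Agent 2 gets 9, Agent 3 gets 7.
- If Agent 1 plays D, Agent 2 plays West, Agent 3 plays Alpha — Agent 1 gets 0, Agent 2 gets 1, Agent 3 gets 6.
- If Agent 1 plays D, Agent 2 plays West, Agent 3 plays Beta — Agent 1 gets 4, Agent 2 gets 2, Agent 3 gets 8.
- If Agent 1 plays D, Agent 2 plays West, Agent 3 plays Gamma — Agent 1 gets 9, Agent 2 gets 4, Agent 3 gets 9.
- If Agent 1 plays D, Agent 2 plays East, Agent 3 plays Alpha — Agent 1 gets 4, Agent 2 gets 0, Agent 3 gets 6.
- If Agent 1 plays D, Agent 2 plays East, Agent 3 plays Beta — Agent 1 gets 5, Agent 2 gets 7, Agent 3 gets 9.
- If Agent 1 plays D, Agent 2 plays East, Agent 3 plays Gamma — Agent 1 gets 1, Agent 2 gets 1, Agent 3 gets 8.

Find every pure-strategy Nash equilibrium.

(U, East, Gamma) and (D, West, Gamma) and (D, East, Beta)

Agent 1 against (West, Alpha): payoffs 6, 0 → best response U.
Agent 1 against (West, Beta): payoffs 6, 4 → best response U.
Agent 1 against (West, Gamma): payoffs 5, 9 → best response D.
Agent 1 against (East, Alpha): payoffs 6, 4 → best response U.
Agent 1 against (East, Beta): payoffs 1, 5 → best response D.
Agent 1 against (East, Gamma): payoffs 7, 1 → best response U.
Agent 2 against (U, Alpha): payoffs 5, 6 → best response East.
Agent 2 against (U, Beta): payoffs 4, 6 → best response East.
Agent 2 against (U, Gamma): payoffs 3, 9 → best response East.
Agent 2 against (D, Alpha): payoffs 1, 0 → best response West.
Agent 2 against (D, Beta): payoffs 2, 7 → best response East.
Agent 2 against (D, Gamma): payoffs 4, 1 → best response West.
Agent 3 against (U, West): payoffs 6, 3, 0 → best response Alpha.
Agent 3 against (U, East): payoffs 5, 3, 7 → best response Gamma.
Agent 3 against (D, West): payoffs 6, 8, 9 → best response Gamma.
Agent 3 against (D, East): payoffs 6, 9, 8 → best response Beta.
Mutual best responses: (U, East, Gamma); (D, West, Gamma); (D, East, Beta).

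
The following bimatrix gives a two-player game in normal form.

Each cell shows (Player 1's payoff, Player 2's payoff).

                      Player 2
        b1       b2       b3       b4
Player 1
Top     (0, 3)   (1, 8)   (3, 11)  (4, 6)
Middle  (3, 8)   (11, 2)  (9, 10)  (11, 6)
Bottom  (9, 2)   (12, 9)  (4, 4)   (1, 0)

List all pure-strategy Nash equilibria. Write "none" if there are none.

Check each profile: it is a Nash equilibrium iff no player can strictly gain by switching unilaterally.
(Top, b1): Player 1 can switch to Middle (0 → 3). Not NE.
(Top, b2): Player 1 can switch to Middle (1 → 11). Not NE.
(Top, b3): Player 1 can switch to Middle (3 → 9). Not NE.
(Top, b4): Player 1 can switch to Middle (4 → 11). Not NE.
(Middle, b1): Player 1 can switch to Bottom (3 → 9). Not NE.
(Middle, b2): Player 1 can switch to Bottom (11 → 12). Not NE.
(Middle, b3): Player 1 gets 9, best alternative 4; Player 2 gets 10, best alternative 8. No profitable deviation — NE.
(Middle, b4): Player 2 can switch to b1 (6 → 8). Not NE.
(Bottom, b1): Player 2 can switch to b2 (2 → 9). Not NE.
(Bottom, b2): Player 1 gets 12, best alternative 11; Player 2 gets 9, best alternative 4. No profitable deviation — NE.
(Bottom, b3): Player 1 can switch to Middle (4 → 9). Not NE.
(Bottom, b4): Player 1 can switch to Top (1 → 4). Not NE.

Pure-strategy Nash equilibria: (Middle, b3); (Bottom, b2)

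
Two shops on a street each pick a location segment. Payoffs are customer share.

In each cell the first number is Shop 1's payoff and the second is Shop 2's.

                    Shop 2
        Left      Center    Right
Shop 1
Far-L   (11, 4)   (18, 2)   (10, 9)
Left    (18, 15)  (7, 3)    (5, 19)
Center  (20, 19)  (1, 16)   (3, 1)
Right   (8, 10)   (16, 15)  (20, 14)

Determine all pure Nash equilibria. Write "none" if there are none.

Check each profile: it is a Nash equilibrium iff no player can strictly gain by switching unilaterally.
(Far-L, Left): Shop 1 can switch to Left (11 → 18). Not NE.
(Far-L, Center): Shop 2 can switch to Left (2 → 4). Not NE.
(Far-L, Right): Shop 1 can switch to Right (10 → 20). Not NE.
(Left, Left): Shop 1 can switch to Center (18 → 20). Not NE.
(Left, Center): Shop 1 can switch to Far-L (7 → 18). Not NE.
(Left, Right): Shop 1 can switch to Far-L (5 → 10). Not NE.
(Center, Left): Shop 1 gets 20, best alternative 18; Shop 2 gets 19, best alternative 16. No profitable deviation — NE.
(Center, Center): Shop 1 can switch to Far-L (1 → 18). Not NE.
(Center, Right): Shop 1 can switch to Far-L (3 → 10). Not NE.
(Right, Left): Shop 1 can switch to Far-L (8 → 11). Not NE.
(Right, Center): Shop 1 can switch to Far-L (16 → 18). Not NE.
(Right, Right): Shop 2 can switch to Center (14 → 15). Not NE.

Pure NE: (Center, Left)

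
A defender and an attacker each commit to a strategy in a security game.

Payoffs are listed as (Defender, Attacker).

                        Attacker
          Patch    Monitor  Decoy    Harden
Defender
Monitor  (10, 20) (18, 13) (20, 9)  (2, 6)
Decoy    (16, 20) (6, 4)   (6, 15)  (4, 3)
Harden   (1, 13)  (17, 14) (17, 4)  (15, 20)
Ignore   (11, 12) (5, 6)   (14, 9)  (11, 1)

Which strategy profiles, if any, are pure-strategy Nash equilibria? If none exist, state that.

Defender against Patch: payoffs 10, 16, 1, 11 → best response Decoy.
Defender against Monitor: payoffs 18, 6, 17, 5 → best response Monitor.
Defender against Decoy: payoffs 20, 6, 17, 14 → best response Monitor.
Defender against Harden: payoffs 2, 4, 15, 11 → best response Harden.
Attacker against Monitor: payoffs 20, 13, 9, 6 → best response Patch.
Attacker against Decoy: payoffs 20, 4, 15, 3 → best response Patch.
Attacker against Harden: payoffs 13, 14, 4, 20 → best response Harden.
Attacker against Ignore: payoffs 12, 6, 9, 1 → best response Patch.
Mutual best responses: (Decoy, Patch); (Harden, Harden).

Pure-strategy Nash equilibria: (Decoy, Patch), (Harden, Harden)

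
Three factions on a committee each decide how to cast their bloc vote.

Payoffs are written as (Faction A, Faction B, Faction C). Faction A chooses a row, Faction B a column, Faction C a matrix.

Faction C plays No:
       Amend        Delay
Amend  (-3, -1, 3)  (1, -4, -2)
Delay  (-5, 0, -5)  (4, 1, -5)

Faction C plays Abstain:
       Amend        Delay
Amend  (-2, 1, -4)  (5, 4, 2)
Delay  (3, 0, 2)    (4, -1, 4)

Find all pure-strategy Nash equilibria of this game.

Mark each player's best response to every combination of opponents' strategies; a profile where every player is best-responding is a pure Nash equilibrium.
Faction A against (Amend, No): payoffs -3, -5 → best response Amend.
Faction A against (Amend, Abstain): payoffs -2, 3 → best response Delay.
Faction A against (Delay, No): payoffs 1, 4 → best response Delay.
Faction A against (Delay, Abstain): payoffs 5, 4 → best response Amend.
Faction B against (Amend, No): payoffs -1, -4 → best response Amend.
Faction B against (Amend, Abstain): payoffs 1, 4 → best response Delay.
Faction B against (Delay, No): payoffs 0, 1 → best response Delay.
Faction B against (Delay, Abstain): payoffs 0, -1 → best response Amend.
Faction C against (Amend, Amend): payoffs 3, -4 → best response No.
Faction C against (Amend, Delay): payoffs -2, 2 → best response Abstain.
Faction C against (Delay, Amend): payoffs -5, 2 → best response Abstain.
Faction C against (Delay, Delay): payoffs -5, 4 → best response Abstain.
Mutual best responses: (Amend, Amend, No); (Amend, Delay, Abstain); (Delay, Amend, Abstain).

(Amend, Amend, No); (Amend, Delay, Abstain); (Delay, Amend, Abstain)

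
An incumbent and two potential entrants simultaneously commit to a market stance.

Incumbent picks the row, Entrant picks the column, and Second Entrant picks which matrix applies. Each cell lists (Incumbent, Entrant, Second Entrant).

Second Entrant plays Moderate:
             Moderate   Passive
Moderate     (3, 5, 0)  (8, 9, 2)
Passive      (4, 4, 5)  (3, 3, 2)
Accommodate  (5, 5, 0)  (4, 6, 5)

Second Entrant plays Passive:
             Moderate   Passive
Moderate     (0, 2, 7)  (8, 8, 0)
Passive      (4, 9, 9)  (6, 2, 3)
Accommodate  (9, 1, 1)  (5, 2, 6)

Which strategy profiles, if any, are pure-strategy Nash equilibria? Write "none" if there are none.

For each strategy profile, look for a profitable unilateral deviation.
(Moderate, Moderate, Moderate): Incumbent can switch to Passive (3 → 4). Not NE.
(Moderate, Moderate, Passive): Incumbent can switch to Passive (0 → 4). Not NE.
(Moderate, Passive, Moderate): Incumbent gets 8, best alternative 4; Entrant gets 9, best alternative 5; Second Entrant gets 2, best alternative 0. No profitable deviation — NE.
(Moderate, Passive, Passive): Second Entrant can switch to Moderate (0 → 2). Not NE.
(Passive, Moderate, Moderate): Incumbent can switch to Accommodate (4 → 5). Not NE.
(Passive, Moderate, Passive): Incumbent can switch to Accommodate (4 → 9). Not NE.
(Passive, Passive, Moderate): Incumbent can switch to Moderate (3 → 8). Not NE.
(Passive, Passive, Passive): Incumbent can switch to Moderate (6 → 8). Not NE.
(Accommodate, Moderate, Moderate): Entrant can switch to Passive (5 → 6). Not NE.
(Accommodate, Moderate, Passive): Entrant can switch to Passive (1 → 2). Not NE.
(Accommodate, Passive, Moderate): Incumbent can switch to Moderate (4 → 8). Not NE.
(Accommodate, Passive, Passive): Incumbent can switch to Moderate (5 → 8). Not NE.

The unique pure-strategy Nash equilibrium is (Moderate, Passive, Moderate).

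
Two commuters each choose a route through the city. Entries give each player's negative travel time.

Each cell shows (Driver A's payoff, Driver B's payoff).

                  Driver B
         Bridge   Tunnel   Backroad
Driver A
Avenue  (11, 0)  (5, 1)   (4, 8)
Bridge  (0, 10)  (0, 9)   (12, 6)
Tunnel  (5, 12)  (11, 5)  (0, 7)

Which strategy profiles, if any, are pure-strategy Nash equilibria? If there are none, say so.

This game has no pure Nash equilibrium.

Driver A against Bridge: payoffs 11, 0, 5 → best response Avenue.
Driver A against Tunnel: payoffs 5, 0, 11 → best response Tunnel.
Driver A against Backroad: payoffs 4, 12, 0 → best response Bridge.
Driver B against Avenue: payoffs 0, 1, 8 → best response Backroad.
Driver B against Bridge: payoffs 10, 9, 6 → best response Bridge.
Driver B against Tunnel: payoffs 12, 5, 7 → best response Bridge.
No profile is a mutual best response for all players.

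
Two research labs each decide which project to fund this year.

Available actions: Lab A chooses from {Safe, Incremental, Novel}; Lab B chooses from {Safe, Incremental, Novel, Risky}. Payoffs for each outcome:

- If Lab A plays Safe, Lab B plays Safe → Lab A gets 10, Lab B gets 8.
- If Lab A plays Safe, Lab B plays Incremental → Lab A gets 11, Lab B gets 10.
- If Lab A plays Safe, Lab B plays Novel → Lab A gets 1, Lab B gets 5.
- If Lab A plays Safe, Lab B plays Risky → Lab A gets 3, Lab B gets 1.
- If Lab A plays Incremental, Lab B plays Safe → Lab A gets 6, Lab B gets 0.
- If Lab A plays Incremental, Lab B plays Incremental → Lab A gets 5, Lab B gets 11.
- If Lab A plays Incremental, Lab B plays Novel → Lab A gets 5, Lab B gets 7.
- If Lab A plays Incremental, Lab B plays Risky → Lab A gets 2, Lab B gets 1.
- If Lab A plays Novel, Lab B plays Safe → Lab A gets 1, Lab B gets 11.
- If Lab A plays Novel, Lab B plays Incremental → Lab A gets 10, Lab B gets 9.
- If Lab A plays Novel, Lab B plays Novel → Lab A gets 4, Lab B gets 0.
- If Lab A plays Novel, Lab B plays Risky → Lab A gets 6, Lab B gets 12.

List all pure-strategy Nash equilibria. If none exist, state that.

Lab A against Safe: payoffs 10, 6, 1 → best response Safe.
Lab A against Incremental: payoffs 11, 5, 10 → best response Safe.
Lab A against Novel: payoffs 1, 5, 4 → best response Incremental.
Lab A against Risky: payoffs 3, 2, 6 → best response Novel.
Lab B against Safe: payoffs 8, 10, 5, 1 → best response Incremental.
Lab B against Incremental: payoffs 0, 11, 7, 1 → best response Incremental.
Lab B against Novel: payoffs 11, 9, 0, 12 → best response Risky.
Mutual best responses: (Safe, Incremental); (Novel, Risky).

The pure Nash equilibria are (Safe, Incremental), (Novel, Risky).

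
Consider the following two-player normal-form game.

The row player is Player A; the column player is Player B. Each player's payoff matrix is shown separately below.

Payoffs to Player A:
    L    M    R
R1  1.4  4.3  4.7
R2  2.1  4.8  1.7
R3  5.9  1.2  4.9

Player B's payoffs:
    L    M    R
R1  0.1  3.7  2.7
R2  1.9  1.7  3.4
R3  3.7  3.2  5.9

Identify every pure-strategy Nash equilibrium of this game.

(R3, R)

For each player, find the best response to each opponent profile; mutual best responses are the pure NE.
Player A against L: payoffs 1.4, 2.1, 5.9 → best response R3.
Player A against M: payoffs 4.3, 4.8, 1.2 → best response R2.
Player A against R: payoffs 4.7, 1.7, 4.9 → best response R3.
Player B against R1: payoffs 0.1, 3.7, 2.7 → best response M.
Player B against R2: payoffs 1.9, 1.7, 3.4 → best response R.
Player B against R3: payoffs 3.7, 3.2, 5.9 → best response R.
Mutual best responses: (R3, R).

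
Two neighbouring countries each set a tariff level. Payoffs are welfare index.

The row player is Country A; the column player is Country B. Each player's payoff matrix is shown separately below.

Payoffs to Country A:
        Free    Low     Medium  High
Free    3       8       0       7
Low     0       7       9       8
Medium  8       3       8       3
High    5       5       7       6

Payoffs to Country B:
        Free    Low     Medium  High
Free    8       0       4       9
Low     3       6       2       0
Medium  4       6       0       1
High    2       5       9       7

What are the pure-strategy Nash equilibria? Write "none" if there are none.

(Free, Free): Country A can switch to Medium (3 → 8). Not NE.
(Free, Low): Country B can switch to Free (0 → 8). Not NE.
(Free, Medium): Country A can switch to Low (0 → 9). Not NE.
(Free, High): Country A can switch to Low (7 → 8). Not NE.
(Low, Free): Country A can switch to Free (0 → 3). Not NE.
(Low, Low): Country A can switch to Free (7 → 8). Not NE.
(The remaining 10 profiles each have a profitable deviation by the same check.)

none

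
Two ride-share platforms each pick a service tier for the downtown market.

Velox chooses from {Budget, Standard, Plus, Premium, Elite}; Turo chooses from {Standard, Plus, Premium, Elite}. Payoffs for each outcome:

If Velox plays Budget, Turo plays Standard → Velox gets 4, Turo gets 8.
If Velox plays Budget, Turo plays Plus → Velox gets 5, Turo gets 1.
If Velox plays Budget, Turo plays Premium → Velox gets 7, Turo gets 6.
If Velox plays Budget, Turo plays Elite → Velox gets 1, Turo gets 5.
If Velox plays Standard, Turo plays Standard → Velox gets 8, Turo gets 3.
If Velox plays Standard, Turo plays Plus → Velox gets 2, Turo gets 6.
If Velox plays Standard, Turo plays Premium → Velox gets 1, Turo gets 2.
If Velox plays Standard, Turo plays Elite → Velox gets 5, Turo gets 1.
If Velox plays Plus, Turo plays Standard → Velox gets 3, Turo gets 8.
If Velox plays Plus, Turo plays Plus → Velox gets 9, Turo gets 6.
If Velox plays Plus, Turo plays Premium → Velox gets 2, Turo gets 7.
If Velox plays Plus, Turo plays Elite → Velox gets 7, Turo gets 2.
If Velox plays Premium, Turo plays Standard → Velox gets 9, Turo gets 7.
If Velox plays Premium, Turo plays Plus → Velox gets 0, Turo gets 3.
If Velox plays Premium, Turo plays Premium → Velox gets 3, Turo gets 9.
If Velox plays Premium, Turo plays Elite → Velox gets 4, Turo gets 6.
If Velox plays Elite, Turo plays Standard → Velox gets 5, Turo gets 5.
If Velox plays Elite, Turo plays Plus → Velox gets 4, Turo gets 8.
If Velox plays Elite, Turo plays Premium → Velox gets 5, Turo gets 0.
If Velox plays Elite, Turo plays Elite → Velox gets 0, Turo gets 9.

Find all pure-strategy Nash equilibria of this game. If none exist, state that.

Mark each player's best response to every combination of opponents' strategies; a profile where every player is best-responding is a pure Nash equilibrium.
Velox against Standard: payoffs 4, 8, 3, 9, 5 → best response Premium.
Velox against Plus: payoffs 5, 2, 9, 0, 4 → best response Plus.
Velox against Premium: payoffs 7, 1, 2, 3, 5 → best response Budget.
Velox against Elite: payoffs 1, 5, 7, 4, 0 → best response Plus.
Turo against Budget: payoffs 8, 1, 6, 5 → best response Standard.
Turo against Standard: payoffs 3, 6, 2, 1 → best response Plus.
Turo against Plus: payoffs 8, 6, 7, 2 → best response Standard.
Turo against Premium: payoffs 7, 3, 9, 6 → best response Premium.
Turo against Elite: payoffs 5, 8, 0, 9 → best response Elite.
No profile is a mutual best response for all players.

There is no pure-strategy Nash equilibrium.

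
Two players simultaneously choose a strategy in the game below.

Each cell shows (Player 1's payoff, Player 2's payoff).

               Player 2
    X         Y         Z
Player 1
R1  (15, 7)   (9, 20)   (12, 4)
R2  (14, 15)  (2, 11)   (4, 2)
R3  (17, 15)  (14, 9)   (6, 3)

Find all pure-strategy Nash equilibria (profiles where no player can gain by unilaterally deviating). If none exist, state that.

Player 1 against X: payoffs 15, 14, 17 → best response R3.
Player 1 against Y: payoffs 9, 2, 14 → best response R3.
Player 1 against Z: payoffs 12, 4, 6 → best response R1.
Player 2 against R1: payoffs 7, 20, 4 → best response Y.
Player 2 against R2: payoffs 15, 11, 2 → best response X.
Player 2 against R3: payoffs 15, 9, 3 → best response X.
Mutual best responses: (R3, X).

(R3, X)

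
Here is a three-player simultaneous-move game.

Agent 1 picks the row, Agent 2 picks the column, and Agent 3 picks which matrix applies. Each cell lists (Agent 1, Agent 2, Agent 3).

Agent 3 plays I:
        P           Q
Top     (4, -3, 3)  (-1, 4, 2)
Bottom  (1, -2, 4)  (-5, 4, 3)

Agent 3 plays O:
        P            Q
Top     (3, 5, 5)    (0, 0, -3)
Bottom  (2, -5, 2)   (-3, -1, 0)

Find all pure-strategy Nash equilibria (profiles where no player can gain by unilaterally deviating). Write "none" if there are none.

The pure Nash equilibria are (Top, P, O), (Top, Q, I).

For each player, find the best response to each opponent profile; mutual best responses are the pure NE.
Agent 1 against (P, I): payoffs 4, 1 → best response Top.
Agent 1 against (P, O): payoffs 3, 2 → best response Top.
Agent 1 against (Q, I): payoffs -1, -5 → best response Top.
Agent 1 against (Q, O): payoffs 0, -3 → best response Top.
Agent 2 against (Top, I): payoffs -3, 4 → best response Q.
Agent 2 against (Top, O): payoffs 5, 0 → best response P.
Agent 2 against (Bottom, I): payoffs -2, 4 → best response Q.
Agent 2 against (Bottom, O): payoffs -5, -1 → best response Q.
Agent 3 against (Top, P): payoffs 3, 5 → best response O.
Agent 3 against (Top, Q): payoffs 2, -3 → best response I.
Agent 3 against (Bottom, P): payoffs 4, 2 → best response I.
Agent 3 against (Bottom, Q): payoffs 3, 0 → best response I.
Mutual best responses: (Top, P, O); (Top, Q, I).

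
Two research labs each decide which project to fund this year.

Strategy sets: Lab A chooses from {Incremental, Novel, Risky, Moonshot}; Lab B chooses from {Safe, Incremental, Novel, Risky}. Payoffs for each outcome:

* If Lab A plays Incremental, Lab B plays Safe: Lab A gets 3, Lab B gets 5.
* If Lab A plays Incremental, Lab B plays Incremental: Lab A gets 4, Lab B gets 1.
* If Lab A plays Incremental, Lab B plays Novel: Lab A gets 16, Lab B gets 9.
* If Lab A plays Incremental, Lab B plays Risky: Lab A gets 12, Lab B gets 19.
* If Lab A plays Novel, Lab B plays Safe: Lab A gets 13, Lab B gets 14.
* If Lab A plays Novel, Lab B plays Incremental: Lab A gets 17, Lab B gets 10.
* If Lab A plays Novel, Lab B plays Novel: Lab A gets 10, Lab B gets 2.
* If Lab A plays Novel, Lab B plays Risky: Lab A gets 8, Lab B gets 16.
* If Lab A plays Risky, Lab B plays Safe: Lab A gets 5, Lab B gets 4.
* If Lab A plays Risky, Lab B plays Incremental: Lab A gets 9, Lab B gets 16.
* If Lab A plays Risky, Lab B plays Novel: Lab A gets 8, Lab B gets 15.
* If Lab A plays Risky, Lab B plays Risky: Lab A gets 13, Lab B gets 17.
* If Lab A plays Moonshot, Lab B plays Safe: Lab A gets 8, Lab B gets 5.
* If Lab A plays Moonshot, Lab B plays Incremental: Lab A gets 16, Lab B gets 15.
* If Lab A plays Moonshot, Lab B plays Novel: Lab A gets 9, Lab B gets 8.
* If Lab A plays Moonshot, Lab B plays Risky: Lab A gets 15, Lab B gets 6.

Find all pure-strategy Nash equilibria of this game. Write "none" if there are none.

(Incremental, Safe): Lab A can switch to Novel (3 → 13). Not NE.
(Incremental, Incremental): Lab A can switch to Novel (4 → 17). Not NE.
(Incremental, Novel): Lab B can switch to Risky (9 → 19). Not NE.
(Incremental, Risky): Lab A can switch to Risky (12 → 13). Not NE.
(Novel, Safe): Lab B can switch to Risky (14 → 16). Not NE.
(Novel, Incremental): Lab B can switch to Safe (10 → 14). Not NE.
(Novel, Novel): Lab A can switch to Incremental (10 → 16). Not NE.
(Novel, Risky): Lab A can switch to Incremental (8 → 12). Not NE.
(The remaining 8 profiles each have a profitable deviation by the same check.)

This game has no pure Nash equilibrium.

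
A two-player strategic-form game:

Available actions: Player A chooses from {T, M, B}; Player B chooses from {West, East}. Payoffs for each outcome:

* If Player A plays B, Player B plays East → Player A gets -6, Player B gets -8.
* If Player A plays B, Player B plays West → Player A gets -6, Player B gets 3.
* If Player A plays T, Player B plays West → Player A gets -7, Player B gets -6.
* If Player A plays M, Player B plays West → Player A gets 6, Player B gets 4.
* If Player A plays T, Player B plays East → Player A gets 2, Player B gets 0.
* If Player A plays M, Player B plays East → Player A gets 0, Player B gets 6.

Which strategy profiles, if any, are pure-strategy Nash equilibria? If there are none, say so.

Pure NE: (T, East)

Player A against West: payoffs -7, 6, -6 → best response M.
Player A against East: payoffs 2, 0, -6 → best response T.
Player B against T: payoffs -6, 0 → best response East.
Player B against M: payoffs 4, 6 → best response East.
Player B against B: payoffs 3, -8 → best response West.
Mutual best responses: (T, East).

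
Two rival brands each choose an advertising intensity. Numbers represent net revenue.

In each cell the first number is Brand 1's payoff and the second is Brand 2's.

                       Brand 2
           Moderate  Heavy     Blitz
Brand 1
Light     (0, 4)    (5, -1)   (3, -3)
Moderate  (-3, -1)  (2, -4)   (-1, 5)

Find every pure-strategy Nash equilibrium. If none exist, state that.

Pure NE: (Light, Moderate)

(Light, Moderate): Brand 1 gets 0, best alternative -3; Brand 2 gets 4, best alternative -1. No profitable deviation — NE.
(Light, Heavy): Brand 2 can switch to Moderate (-1 → 4). Not NE.
(Light, Blitz): Brand 2 can switch to Moderate (-3 → 4). Not NE.
(Moderate, Moderate): Brand 1 can switch to Light (-3 → 0). Not NE.
(Moderate, Heavy): Brand 1 can switch to Light (2 → 5). Not NE.
(Moderate, Blitz): Brand 1 can switch to Light (-1 → 3). Not NE.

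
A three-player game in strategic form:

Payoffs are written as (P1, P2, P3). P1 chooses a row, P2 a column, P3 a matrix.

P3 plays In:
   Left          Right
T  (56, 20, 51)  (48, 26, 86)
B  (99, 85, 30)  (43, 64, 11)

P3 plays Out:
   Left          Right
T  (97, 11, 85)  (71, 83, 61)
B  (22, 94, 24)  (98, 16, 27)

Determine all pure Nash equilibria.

Pure-strategy Nash equilibria: (T, Right, In) and (B, Left, In)

Mark each player's best response to every combination of opponents' strategies; a profile where every player is best-responding is a pure Nash equilibrium.
P1 against (Left, In): payoffs 56, 99 → best response B.
P1 against (Left, Out): payoffs 97, 22 → best response T.
P1 against (Right, In): payoffs 48, 43 → best response T.
P1 against (Right, Out): payoffs 71, 98 → best response B.
P2 against (T, In): payoffs 20, 26 → best response Right.
P2 against (T, Out): payoffs 11, 83 → best response Right.
P2 against (B, In): payoffs 85, 64 → best response Left.
P2 against (B, Out): payoffs 94, 16 → best response Left.
P3 against (T, Left): payoffs 51, 85 → best response Out.
P3 against (T, Right): payoffs 86, 61 → best response In.
P3 against (B, Left): payoffs 30, 24 → best response In.
P3 against (B, Right): payoffs 11, 27 → best response Out.
Mutual best responses: (T, Right, In); (B, Left, In).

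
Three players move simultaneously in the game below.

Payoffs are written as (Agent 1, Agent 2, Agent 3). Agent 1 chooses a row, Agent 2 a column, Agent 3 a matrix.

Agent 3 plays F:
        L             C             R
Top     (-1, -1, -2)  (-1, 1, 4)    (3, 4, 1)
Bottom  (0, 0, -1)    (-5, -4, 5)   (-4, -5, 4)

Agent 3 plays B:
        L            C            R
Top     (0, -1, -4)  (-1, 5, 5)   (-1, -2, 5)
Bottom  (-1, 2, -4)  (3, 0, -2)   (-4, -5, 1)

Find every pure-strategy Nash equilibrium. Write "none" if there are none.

(Bottom, L, F)

(Top, L, F): Agent 1 can switch to Bottom (-1 → 0). Not NE.
(Top, L, B): Agent 2 can switch to C (-1 → 5). Not NE.
(Top, C, F): Agent 2 can switch to R (1 → 4). Not NE.
(Top, C, B): Agent 1 can switch to Bottom (-1 → 3). Not NE.
(Top, R, F): Agent 3 can switch to B (1 → 5). Not NE.
(Top, R, B): Agent 2 can switch to L (-2 → -1). Not NE.
(Bottom, L, F): Agent 1 gets 0, best alternative -1; Agent 2 gets 0, best alternative -4; Agent 3 gets -1, best alternative -4. No profitable deviation — NE.
(Bottom, L, B): Agent 1 can switch to Top (-1 → 0). Not NE.
(Bottom, C, F): Agent 1 can switch to Top (-5 → -1). Not NE.
(The remaining 3 profiles each have a profitable deviation by the same check.)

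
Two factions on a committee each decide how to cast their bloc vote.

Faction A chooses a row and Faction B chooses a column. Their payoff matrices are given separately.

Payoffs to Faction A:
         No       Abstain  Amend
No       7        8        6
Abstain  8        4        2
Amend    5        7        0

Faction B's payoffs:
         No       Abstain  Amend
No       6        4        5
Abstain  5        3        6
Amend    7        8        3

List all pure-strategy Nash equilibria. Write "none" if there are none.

(No, No): Faction A can switch to Abstain (7 → 8). Not NE.
(No, Abstain): Faction B can switch to No (4 → 6). Not NE.
(No, Amend): Faction B can switch to No (5 → 6). Not NE.
(Abstain, No): Faction B can switch to Amend (5 → 6). Not NE.
(Abstain, Abstain): Faction A can switch to No (4 → 8). Not NE.
(Abstain, Amend): Faction A can switch to No (2 → 6). Not NE.
(Amend, No): Faction A can switch to No (5 → 7). Not NE.
(Amend, Abstain): Faction A can switch to No (7 → 8). Not NE.
(The remaining 1 profile has a profitable deviation by the same check.)

There is no pure-strategy Nash equilibrium.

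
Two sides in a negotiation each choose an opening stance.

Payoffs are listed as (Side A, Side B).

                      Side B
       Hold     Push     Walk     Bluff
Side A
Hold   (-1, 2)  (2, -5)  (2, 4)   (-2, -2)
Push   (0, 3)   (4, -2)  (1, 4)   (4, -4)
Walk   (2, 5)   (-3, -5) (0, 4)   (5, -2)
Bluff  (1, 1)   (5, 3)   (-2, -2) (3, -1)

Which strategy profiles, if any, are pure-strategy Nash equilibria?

(Hold, Hold): Side A can switch to Push (-1 → 0). Not NE.
(Hold, Push): Side A can switch to Push (2 → 4). Not NE.
(Hold, Walk): Side A gets 2, best alternative 1; Side B gets 4, best alternative 2. No profitable deviation — NE.
(Hold, Bluff): Side A can switch to Push (-2 → 4). Not NE.
(Push, Hold): Side A can switch to Walk (0 → 2). Not NE.
(Push, Push): Side A can switch to Bluff (4 → 5). Not NE.
(Push, Walk): Side A can switch to Hold (1 → 2). Not NE.
(Push, Bluff): Side A can switch to Walk (4 → 5). Not NE.
(Walk, Hold): Side A gets 2, best alternative 1; Side B gets 5, best alternative 4. No profitable deviation — NE.
(Walk, Push): Side A can switch to Hold (-3 → 2). Not NE.
(Walk, Walk): Side A can switch to Hold (0 → 2). Not NE.
(Walk, Bluff): Side B can switch to Hold (-2 → 5). Not NE.
(Bluff, Push): Side A gets 5, best alternative 4; Side B gets 3, best alternative 1. No profitable deviation — NE.
(The remaining 3 profiles each have a profitable deviation by the same check.)

Pure-strategy Nash equilibria: (Hold, Walk); (Walk, Hold); (Bluff, Push)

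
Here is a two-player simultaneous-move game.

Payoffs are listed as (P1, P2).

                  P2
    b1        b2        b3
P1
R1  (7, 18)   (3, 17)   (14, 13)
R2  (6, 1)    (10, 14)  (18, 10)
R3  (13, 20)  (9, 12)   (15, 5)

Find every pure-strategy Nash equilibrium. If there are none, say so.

(R1, b1): P1 can switch to R3 (7 → 13). Not NE.
(R1, b2): P1 can switch to R2 (3 → 10). Not NE.
(R1, b3): P1 can switch to R2 (14 → 18). Not NE.
(R2, b1): P1 can switch to R1 (6 → 7). Not NE.
(R2, b2): P1 gets 10, best alternative 9; P2 gets 14, best alternative 10. No profitable deviation — NE.
(R2, b3): P2 can switch to b2 (10 → 14). Not NE.
(R3, b1): P1 gets 13, best alternative 7; P2 gets 20, best alternative 12. No profitable deviation — NE.
(R3, b2): P1 can switch to R2 (9 → 10). Not NE.
(R3, b3): P1 can switch to R2 (15 → 18). Not NE.

(R2, b2); (R3, b1)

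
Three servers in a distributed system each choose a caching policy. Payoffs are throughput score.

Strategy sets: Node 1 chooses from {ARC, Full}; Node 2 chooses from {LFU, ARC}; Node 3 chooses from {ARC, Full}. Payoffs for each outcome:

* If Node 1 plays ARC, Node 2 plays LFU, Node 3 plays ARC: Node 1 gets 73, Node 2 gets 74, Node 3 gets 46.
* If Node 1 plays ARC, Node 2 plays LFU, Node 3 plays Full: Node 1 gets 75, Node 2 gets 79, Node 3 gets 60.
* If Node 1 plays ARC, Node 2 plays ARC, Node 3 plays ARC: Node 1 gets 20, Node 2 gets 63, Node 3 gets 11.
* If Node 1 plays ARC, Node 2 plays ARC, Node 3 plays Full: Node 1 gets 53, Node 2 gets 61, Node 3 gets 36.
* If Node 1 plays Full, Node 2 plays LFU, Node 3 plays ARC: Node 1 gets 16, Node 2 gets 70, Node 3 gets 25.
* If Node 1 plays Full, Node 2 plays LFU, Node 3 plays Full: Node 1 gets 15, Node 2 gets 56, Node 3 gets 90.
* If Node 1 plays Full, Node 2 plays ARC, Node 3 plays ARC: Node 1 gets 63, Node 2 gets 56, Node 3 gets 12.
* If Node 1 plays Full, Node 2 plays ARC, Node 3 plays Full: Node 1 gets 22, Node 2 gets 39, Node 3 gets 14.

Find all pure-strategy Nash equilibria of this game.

Check each profile: it is a Nash equilibrium iff no player can strictly gain by switching unilaterally.
(ARC, LFU, ARC): Node 3 can switch to Full (46 → 60). Not NE.
(ARC, LFU, Full): Node 1 gets 75, best alternative 15; Node 2 gets 79, best alternative 61; Node 3 gets 60, best alternative 46. No profitable deviation — NE.
(ARC, ARC, ARC): Node 1 can switch to Full (20 → 63). Not NE.
(ARC, ARC, Full): Node 2 can switch to LFU (61 → 79). Not NE.
(Full, LFU, ARC): Node 1 can switch to ARC (16 → 73). Not NE.
(Full, LFU, Full): Node 1 can switch to ARC (15 → 75). Not NE.
(Full, ARC, ARC): Node 2 can switch to LFU (56 → 70). Not NE.
(The remaining 1 profile has a profitable deviation by the same check.)

Pure NE: (ARC, LFU, Full)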